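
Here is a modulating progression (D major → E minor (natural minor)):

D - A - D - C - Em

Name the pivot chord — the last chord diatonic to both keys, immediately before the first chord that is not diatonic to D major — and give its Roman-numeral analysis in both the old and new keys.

Chords diatonic to D major: D, Em, F♯m, G, A, Bm, C♯dim.
Reading the progression, the first chord not in that set is C, so the modulation leaves D major there.
The chord immediately before C is D, which is diatonic to both keys: I in D major and VII in E minor.

D — I in D major, VII in E minor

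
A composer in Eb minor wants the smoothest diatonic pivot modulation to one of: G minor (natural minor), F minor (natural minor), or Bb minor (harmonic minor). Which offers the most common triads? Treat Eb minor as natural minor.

Bb minor

Triads of Eb minor (natural minor): Eb minor (i), F diminished (ii°), Gb major (III), Ab minor (iv), Bb minor (v), Cb major (VI), Db major (VII).
G minor (natural minor) shares 0: none.
F minor (natural minor) shares 2: Bbm, Db.
Bb minor (harmonic minor) shares 3: Ebm, Gb, Bbm.
The most common triads (3) are shared with Bb minor.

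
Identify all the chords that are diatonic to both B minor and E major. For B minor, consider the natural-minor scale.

Triads in B minor (natural minor): B minor (i), C# diminished (ii°), D major (III), E minor (iv), F# minor (v), G major (VI), A major (VII).
Triads in E major: E major (I), F# minor (ii), G# minor (iii), A major (IV), B major (V), C# minor (vi), D# diminished (vii°).
Shared triads with their functions: F# minor (v in B minor, ii in E major); A major (VII in B minor, IV in E major).

F#m, A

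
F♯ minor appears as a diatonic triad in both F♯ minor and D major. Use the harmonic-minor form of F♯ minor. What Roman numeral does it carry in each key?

i in F♯ minor; iii in D major

The scale of F♯ minor (harmonic minor) is F♯ G♯ A B C♯ D E♯; F♯ is degree 1, and the triad built there (F♯-A-C♯) is minor, so it is i.
The scale of D major is D E F♯ G A B C♯; F♯ is degree 3, and the triad built there (F♯-A-C♯) is minor, so it is iii.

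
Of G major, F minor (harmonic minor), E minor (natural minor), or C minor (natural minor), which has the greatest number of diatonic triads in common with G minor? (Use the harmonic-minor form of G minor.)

C minor

Triads of G minor (harmonic minor): Gm (i), Adim (ii°), Bbaug (III+), Cm (iv), D (V), Eb (VI), F#dim (vii°).
G major shares 2: D, F#dim.
F minor (harmonic minor) shares 0: none.
E minor (natural minor) shares 2: D, F#dim.
C minor (natural minor) shares 3: Gm, Cm, Eb.
The most common triads (3) are shared with C minor.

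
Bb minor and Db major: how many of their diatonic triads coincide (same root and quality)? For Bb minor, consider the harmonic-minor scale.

4

Diatonic triads of Bb minor (harmonic minor): Bbm (i), Cdim (ii°), Dbaug (III+), Ebm (iv), F (V), Gb (VI), Adim (vii°).
Diatonic triads of Db major: Db (I), Ebm (ii), Fm (iii), Gb (IV), Ab (V), Bbm (vi), Cdim (vii°).
Matching root and quality in both lists: Bbm, Cdim, Ebm, Gb.
That gives 4 common triads.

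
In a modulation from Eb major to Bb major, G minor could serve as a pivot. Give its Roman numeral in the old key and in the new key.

The scale of Eb major is Eb F G Ab Bb C D; G is degree 3, and the triad built there (G-Bb-D) is minor, so it is iii.
The scale of Bb major is Bb C D Eb F G A; G is degree 6, and the triad built there (G-Bb-D) is minor, so it is vi.

iii in Eb major; vi in Bb major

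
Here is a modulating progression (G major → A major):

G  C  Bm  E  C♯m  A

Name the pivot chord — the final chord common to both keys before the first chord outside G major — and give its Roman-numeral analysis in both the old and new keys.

Chords diatonic to G major: G, Am, Bm, C, D, Em, F♯dim.
Reading the progression, the first chord not in that set is E, so the modulation leaves G major there.
The chord immediately before E is Bm, which is diatonic to both keys: iii in G major and ii in A major.

Bm — iii in G major, ii in A major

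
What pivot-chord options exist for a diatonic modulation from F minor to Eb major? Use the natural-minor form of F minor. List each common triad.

Fm, Ab, Cm, Eb

Triads in F minor (natural minor): Fm (i), Gdim (ii°), Ab (III), Bbm (iv), Cm (v), Db (VI), Eb (VII).
Triads in Eb major: Eb (I), Fm (ii), Gm (iii), Ab (IV), Bb (V), Cm (vi), Ddim (vii°).
Shared triads with their functions: Fm (i in F minor, ii in Eb major); Ab (III in F minor, IV in Eb major); Cm (v in F minor, vi in Eb major); Eb (VII in F minor, I in Eb major).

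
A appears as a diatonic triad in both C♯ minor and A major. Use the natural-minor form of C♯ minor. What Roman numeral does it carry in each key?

VI in C♯ minor; I in A major

The scale of C♯ minor (natural minor) is C♯ D♯ E F♯ G♯ A B; A is degree 6, and the triad built there (A-C♯-E) is major, so it is VI.
The scale of A major is A B C♯ D E F♯ G♯; A is degree 1, and the triad built there (A-C♯-E) is major, so it is I.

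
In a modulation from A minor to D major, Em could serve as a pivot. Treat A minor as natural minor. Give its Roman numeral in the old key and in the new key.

The scale of A minor (natural minor) is A B C D E F G; E is degree 5, and the triad built there (E-G-B) is minor, so it is v.
The scale of D major is D E F# G A B C#; E is degree 2, and the triad built there (E-G-B) is minor, so it is ii.

v in A minor; ii in D major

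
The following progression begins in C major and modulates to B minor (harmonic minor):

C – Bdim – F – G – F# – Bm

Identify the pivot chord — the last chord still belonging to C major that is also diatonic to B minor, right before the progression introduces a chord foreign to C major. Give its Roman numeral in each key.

G — V in C major, VI in B minor

Chords diatonic to C major: C, Dm, Em, F, G, Am, Bdim.
Reading the progression, the first chord not in that set is F#, so the modulation leaves C major there.
The chord immediately before F# is G, which is diatonic to both keys: V in C major and VI in B minor.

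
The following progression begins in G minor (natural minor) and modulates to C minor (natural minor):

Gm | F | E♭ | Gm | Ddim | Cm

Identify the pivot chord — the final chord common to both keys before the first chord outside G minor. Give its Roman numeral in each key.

Chords diatonic to G minor: Gm, Adim, B♭, Cm, Dm, E♭, F.
Reading the progression, the first chord not in that set is Ddim, so the modulation leaves G minor there.
The chord immediately before Ddim is Gm, which is diatonic to both keys: i in G minor and v in C minor.

Gm — i in G minor, v in C minor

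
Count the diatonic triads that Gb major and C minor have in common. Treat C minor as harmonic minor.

Diatonic triads of Gb major: Gb (I), Abm (ii), Bbm (iii), Cb (IV), Db (V), Ebm (vi), Fdim (vii°).
Diatonic triads of C minor (harmonic minor): Cm (i), Ddim (ii°), Ebaug (III+), Fm (iv), G (V), Ab (VI), Bdim (vii°).
No triad has the same root and quality in both keys.

0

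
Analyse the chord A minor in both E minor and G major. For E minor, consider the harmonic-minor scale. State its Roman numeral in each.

The scale of E minor (harmonic minor) is E F# G A B C D#; A is degree 4, and the triad built there (A-C-E) is minor, so it is iv.
The scale of G major is G A B C D E F#; A is degree 2, and the triad built there (A-C-E) is minor, so it is ii.

iv in E minor; ii in G major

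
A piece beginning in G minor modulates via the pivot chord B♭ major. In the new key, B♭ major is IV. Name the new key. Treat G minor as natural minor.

The numeral IV denotes a major triad on scale degree 4. With B♭ on degree 4, the tonic of the new key is F.
Degree 4 carries a major triad in major keys, so the destination is F major.
Check: the diatonic triads of F major are F (I), Gm (ii), Am (iii), B♭ (IV), C (V), Dm (vi), Edim (vii°) — B♭ major is indeed IV.

F major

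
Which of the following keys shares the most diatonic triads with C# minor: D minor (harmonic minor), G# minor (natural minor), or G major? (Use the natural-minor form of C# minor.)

Triads of C# minor (natural minor): C# minor (i), D# diminished (ii°), E major (III), F# minor (iv), G# minor (v), A major (VI), B major (VII).
D minor (harmonic minor) shares 1: A.
G# minor (natural minor) shares 4: C#m, E, G#m, B.
G major shares 0: none.
The most common triads (4) are shared with G# minor.

G# minor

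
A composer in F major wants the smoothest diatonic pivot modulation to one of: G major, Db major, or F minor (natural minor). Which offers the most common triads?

Triads of F major: F major (I), G minor (ii), A minor (iii), Bb major (IV), C major (V), D minor (vi), E diminished (vii°).
G major shares 2: Am, C.
Db major shares 0: none.
F minor (natural minor) shares 0: none.
The most common triads (2) are shared with G major.

G major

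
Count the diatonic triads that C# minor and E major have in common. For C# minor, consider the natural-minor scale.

Diatonic triads of C# minor (natural minor): C# minor (i), D# diminished (ii°), E major (III), F# minor (iv), G# minor (v), A major (VI), B major (VII).
Diatonic triads of E major: E major (I), F# minor (ii), G# minor (iii), A major (IV), B major (V), C# minor (vi), D# diminished (vii°).
Matching root and quality in both lists: C# minor, D# diminished, E major, F# minor, G# minor, A major, B major.
That gives 7 common triads.

7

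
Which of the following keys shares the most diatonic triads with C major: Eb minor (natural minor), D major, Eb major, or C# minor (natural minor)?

Triads of C major: C (I), Dm (ii), Em (iii), F (IV), G (V), Am (vi), Bdim (vii°).
Eb minor (natural minor) shares 0: none.
D major shares 2: Em, G.
Eb major shares 0: none.
C# minor (natural minor) shares 0: none.
The most common triads (2) are shared with D major.

D major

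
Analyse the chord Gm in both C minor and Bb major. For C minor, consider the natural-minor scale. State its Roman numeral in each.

The scale of C minor (natural minor) is C D Eb F G Ab Bb; G is degree 5, and the triad built there (G-Bb-D) is minor, so it is v.
The scale of Bb major is Bb C D Eb F G A; G is degree 6, and the triad built there (G-Bb-D) is minor, so it is vi.

v in C minor; vi in Bb major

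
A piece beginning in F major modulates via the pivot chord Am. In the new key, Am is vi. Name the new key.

C major

The numeral vi denotes a minor triad on scale degree 6. With A on degree 6, the tonic of the new key is C.
Degree 6 carries a minor triad in major keys, so the destination is C major.
Check: the diatonic triads of C major are C (I), Dm (ii), Em (iii), F (IV), G (V), Am (vi), Bdim (vii°) — Am is indeed vi.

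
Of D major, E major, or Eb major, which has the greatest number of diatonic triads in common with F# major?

E major

Triads of F# major: F# (I), G#m (ii), A#m (iii), B (IV), C# (V), D#m (vi), E#dim (vii°).
D major shares 0: none.
E major shares 2: G#m, B.
Eb major shares 0: none.
The most common triads (2) are shared with E major.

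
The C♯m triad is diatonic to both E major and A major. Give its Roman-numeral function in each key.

The scale of E major is E F♯ G♯ A B C♯ D♯; C♯ is degree 6, and the triad built there (C♯-E-G♯) is minor, so it is vi.
The scale of A major is A B C♯ D E F♯ G♯; C♯ is degree 3, and the triad built there (C♯-E-G♯) is minor, so it is iii.

vi in E major; iii in A major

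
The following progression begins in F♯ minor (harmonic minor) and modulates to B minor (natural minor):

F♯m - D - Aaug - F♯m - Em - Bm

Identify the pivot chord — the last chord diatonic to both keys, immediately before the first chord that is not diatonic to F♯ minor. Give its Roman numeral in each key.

Chords diatonic to F♯ minor: F♯m, G♯dim, Aaug, Bm, C♯, D, E♯dim.
Reading the progression, the first chord not in that set is Em, so the modulation leaves F♯ minor there.
The chord immediately before Em is F♯m, which is diatonic to both keys: i in F♯ minor and v in B minor.

F♯m — i in F♯ minor, v in B minor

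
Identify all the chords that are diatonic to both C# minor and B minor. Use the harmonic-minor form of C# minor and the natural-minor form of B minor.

Triads in C# minor (harmonic minor): C#m (i), D#dim (ii°), Eaug (III+), F#m (iv), G# (V), A (VI), B#dim (vii°).
Triads in B minor (natural minor): Bm (i), C#dim (ii°), D (III), Em (iv), F#m (v), G (VI), A (VII).
Shared triads with their functions: F#m (iv in C# minor, v in B minor); A (VI in C# minor, VII in B minor).

F#m, A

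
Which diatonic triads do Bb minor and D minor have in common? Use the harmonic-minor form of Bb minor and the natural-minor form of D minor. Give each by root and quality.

Triads in Bb minor (harmonic minor): Bbm (i), Cdim (ii°), Dbaug (III+), Ebm (iv), F (V), Gb (VI), Adim (vii°).
Triads in D minor (natural minor): Dm (i), Edim (ii°), F (III), Gm (iv), Am (v), Bb (VI), C (VII).
Shared triads with their functions: F (V in Bb minor, III in D minor).

F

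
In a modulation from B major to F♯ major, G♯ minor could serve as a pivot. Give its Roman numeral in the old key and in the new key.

vi in B major; ii in F♯ major

The scale of B major is B C♯ D♯ E F♯ G♯ A♯; G♯ is degree 6, and the triad built there (G♯-B-D♯) is minor, so it is vi.
The scale of F♯ major is F♯ G♯ A♯ B C♯ D♯ E♯; G♯ is degree 2, and the triad built there (G♯-B-D♯) is minor, so it is ii.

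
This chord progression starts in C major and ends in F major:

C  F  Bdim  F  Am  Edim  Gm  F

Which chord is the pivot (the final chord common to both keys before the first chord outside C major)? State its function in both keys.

Am — vi in C major, iii in F major

Chords diatonic to C major: C, Dm, Em, F, G, Am, Bdim.
Reading the progression, the first chord not in that set is Edim, so the modulation leaves C major there.
The chord immediately before Edim is Am, which is diatonic to both keys: vi in C major and iii in F major.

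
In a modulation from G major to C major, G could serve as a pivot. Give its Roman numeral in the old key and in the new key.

The scale of G major is G A B C D E F♯; G is degree 1, and the triad built there (G-B-D) is major, so it is I.
The scale of C major is C D E F G A B; G is degree 5, and the triad built there (G-B-D) is major, so it is V.

I in G major; V in C major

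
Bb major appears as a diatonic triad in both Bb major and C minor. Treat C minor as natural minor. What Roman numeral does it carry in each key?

The scale of Bb major is Bb C D Eb F G A; Bb is degree 1, and the triad built there (Bb-D-F) is major, so it is I.
The scale of C minor (natural minor) is C D Eb F G Ab Bb; Bb is degree 7, and the triad built there (Bb-D-F) is major, so it is VII.

I in Bb major; VII in C minor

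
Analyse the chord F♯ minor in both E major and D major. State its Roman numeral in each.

The scale of E major is E F♯ G♯ A B C♯ D♯; F♯ is degree 2, and the triad built there (F♯-A-C♯) is minor, so it is ii.
The scale of D major is D E F♯ G A B C♯; F♯ is degree 3, and the triad built there (F♯-A-C♯) is minor, so it is iii.

ii in E major; iii in D major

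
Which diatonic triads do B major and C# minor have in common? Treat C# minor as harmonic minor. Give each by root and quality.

C#m

Triads in B major: B major (I), C# minor (ii), D# minor (iii), E major (IV), F# major (V), G# minor (vi), A# diminished (vii°).
Triads in C# minor (harmonic minor): C# minor (i), D# diminished (ii°), E augmented (III+), F# minor (iv), G# major (V), A major (VI), B# diminished (vii°).
Shared triads with their functions: C# minor (ii in B major, i in C# minor).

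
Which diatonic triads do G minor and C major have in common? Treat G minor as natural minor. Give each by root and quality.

Dm, F

Triads in G minor (natural minor): G minor (i), A diminished (ii°), Bb major (III), C minor (iv), D minor (v), Eb major (VI), F major (VII).
Triads in C major: C major (I), D minor (ii), E minor (iii), F major (IV), G major (V), A minor (vi), B diminished (vii°).
Shared triads with their functions: D minor (v in G minor, ii in C major); F major (VII in G minor, IV in C major).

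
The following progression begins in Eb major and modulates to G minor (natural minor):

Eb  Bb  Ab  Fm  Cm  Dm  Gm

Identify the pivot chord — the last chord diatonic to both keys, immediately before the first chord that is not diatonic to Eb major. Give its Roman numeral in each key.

Cm — vi in Eb major, iv in G minor

Chords diatonic to Eb major: Eb, Fm, Gm, Ab, Bb, Cm, Ddim.
Reading the progression, the first chord not in that set is Dm, so the modulation leaves Eb major there.
The chord immediately before Dm is Cm, which is diatonic to both keys: vi in Eb major and iv in G minor.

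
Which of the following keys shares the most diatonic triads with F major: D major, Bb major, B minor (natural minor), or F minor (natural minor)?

Triads of F major: F major (I), G minor (ii), A minor (iii), Bb major (IV), C major (V), D minor (vi), E diminished (vii°).
D major shares 0: none.
Bb major shares 4: F, Gm, Bb, Dm.
B minor (natural minor) shares 0: none.
F minor (natural minor) shares 0: none.
The most common triads (4) are shared with Bb major.

Bb major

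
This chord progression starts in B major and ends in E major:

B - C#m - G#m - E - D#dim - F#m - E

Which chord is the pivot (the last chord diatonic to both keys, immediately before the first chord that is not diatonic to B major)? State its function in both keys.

E — IV in B major, I in E major

Chords diatonic to B major: B, C#m, D#m, E, F#, G#m, A#dim.
Reading the progression, the first chord not in that set is D#dim, so the modulation leaves B major there.
The chord immediately before D#dim is E, which is diatonic to both keys: IV in B major and I in E major.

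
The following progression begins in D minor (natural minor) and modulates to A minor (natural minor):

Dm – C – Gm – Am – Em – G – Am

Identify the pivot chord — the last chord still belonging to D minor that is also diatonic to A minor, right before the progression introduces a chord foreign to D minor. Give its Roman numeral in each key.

Am — v in D minor, i in A minor

Chords diatonic to D minor: Dm, Edim, F, Gm, Am, Bb, C.
Reading the progression, the first chord not in that set is Em, so the modulation leaves D minor there.
The chord immediately before Em is Am, which is diatonic to both keys: v in D minor and i in A minor.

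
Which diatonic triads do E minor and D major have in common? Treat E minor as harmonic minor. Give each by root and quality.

Em

Triads in E minor (harmonic minor): Em (i), F#dim (ii°), Gaug (III+), Am (iv), B (V), C (VI), D#dim (vii°).
Triads in D major: D (I), Em (ii), F#m (iii), G (IV), A (V), Bm (vi), C#dim (vii°).
Shared triads with their functions: Em (i in E minor, ii in D major).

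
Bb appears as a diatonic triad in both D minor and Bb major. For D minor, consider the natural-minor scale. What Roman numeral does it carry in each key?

VI in D minor; I in Bb major

The scale of D minor (natural minor) is D E F G A Bb C; Bb is degree 6, and the triad built there (Bb-D-F) is major, so it is VI.
The scale of Bb major is Bb C D Eb F G A; Bb is degree 1, and the triad built there (Bb-D-F) is major, so it is I.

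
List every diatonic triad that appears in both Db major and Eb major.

Fm, Ab

Triads in Db major: Db (I), Ebm (ii), Fm (iii), Gb (IV), Ab (V), Bbm (vi), Cdim (vii°).
Triads in Eb major: Eb (I), Fm (ii), Gm (iii), Ab (IV), Bb (V), Cm (vi), Ddim (vii°).
Shared triads with their functions: Fm (iii in Db major, ii in Eb major); Ab (V in Db major, IV in Eb major).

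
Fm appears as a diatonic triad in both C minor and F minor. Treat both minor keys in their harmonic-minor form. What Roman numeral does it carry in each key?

The scale of C minor (harmonic minor) is C D Eb F G Ab B; F is degree 4, and the triad built there (F-Ab-C) is minor, so it is iv.
The scale of F minor (harmonic minor) is F G Ab Bb C Db E; F is degree 1, and the triad built there (F-Ab-C) is minor, so it is i.

iv in C minor; i in F minor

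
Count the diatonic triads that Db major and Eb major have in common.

Diatonic triads of Db major: Db (I), Ebm (ii), Fm (iii), Gb (IV), Ab (V), Bbm (vi), Cdim (vii°).
Diatonic triads of Eb major: Eb (I), Fm (ii), Gm (iii), Ab (IV), Bb (V), Cm (vi), Ddim (vii°).
Matching root and quality in both lists: Fm, Ab.
That gives 2 common triads.

2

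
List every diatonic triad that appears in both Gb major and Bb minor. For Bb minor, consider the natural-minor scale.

Gb, Bbm, Db, Ebm

Triads in Gb major: Gb (I), Abm (ii), Bbm (iii), Cb (IV), Db (V), Ebm (vi), Fdim (vii°).
Triads in Bb minor (natural minor): Bbm (i), Cdim (ii°), Db (III), Ebm (iv), Fm (v), Gb (VI), Ab (VII).
Shared triads with their functions: Gb (I in Gb major, VI in Bb minor); Bbm (iii in Gb major, i in Bb minor); Db (V in Gb major, III in Bb minor); Ebm (vi in Gb major, iv in Bb minor).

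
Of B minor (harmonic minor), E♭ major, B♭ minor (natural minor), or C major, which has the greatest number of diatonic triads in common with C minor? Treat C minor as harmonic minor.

Triads of C minor (harmonic minor): C minor (i), D diminished (ii°), E♭ augmented (III+), F minor (iv), G major (V), A♭ major (VI), B diminished (vii°).
B minor (harmonic minor) shares 1: G.
E♭ major shares 4: Cm, Ddim, Fm, A♭.
B♭ minor (natural minor) shares 2: Fm, A♭.
C major shares 2: G, Bdim.
The most common triads (4) are shared with E♭ major.

E♭ major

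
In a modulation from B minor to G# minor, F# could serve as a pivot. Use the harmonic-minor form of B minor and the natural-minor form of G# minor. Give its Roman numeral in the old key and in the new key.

V in B minor; VII in G# minor

The scale of B minor (harmonic minor) is B C# D E F# G A#; F# is degree 5, and the triad built there (F#-A#-C#) is major, so it is V.
The scale of G# minor (natural minor) is G# A# B C# D# E F#; F# is degree 7, and the triad built there (F#-A#-C#) is major, so it is VII.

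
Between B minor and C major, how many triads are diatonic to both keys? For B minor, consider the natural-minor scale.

Diatonic triads of B minor (natural minor): Bm (i), C#dim (ii°), D (III), Em (iv), F#m (v), G (VI), A (VII).
Diatonic triads of C major: C (I), Dm (ii), Em (iii), F (IV), G (V), Am (vi), Bdim (vii°).
Matching root and quality in both lists: Em, G.
That gives 2 common triads.

2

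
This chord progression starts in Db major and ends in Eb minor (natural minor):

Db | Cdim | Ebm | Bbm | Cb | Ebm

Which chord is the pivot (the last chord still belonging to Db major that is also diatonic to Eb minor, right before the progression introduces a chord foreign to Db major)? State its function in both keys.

Chords diatonic to Db major: Db, Ebm, Fm, Gb, Ab, Bbm, Cdim.
Reading the progression, the first chord not in that set is Cb, so the modulation leaves Db major there.
The chord immediately before Cb is Bbm, which is diatonic to both keys: vi in Db major and v in Eb minor.

Bbm — vi in Db major, v in Eb minor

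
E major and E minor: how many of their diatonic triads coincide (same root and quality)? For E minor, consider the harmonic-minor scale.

2

Diatonic triads of E major: E major (I), F# minor (ii), G# minor (iii), A major (IV), B major (V), C# minor (vi), D# diminished (vii°).
Diatonic triads of E minor (harmonic minor): E minor (i), F# diminished (ii°), G augmented (III+), A minor (iv), B major (V), C major (VI), D# diminished (vii°).
Matching root and quality in both lists: B major, D# diminished.
That gives 2 common triads.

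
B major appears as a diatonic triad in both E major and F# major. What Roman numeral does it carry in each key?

The scale of E major is E F# G# A B C# D#; B is degree 5, and the triad built there (B-D#-F#) is major, so it is V.
The scale of F# major is F# G# A# B C# D# E#; B is degree 4, and the triad built there (B-D#-F#) is major, so it is IV.

V in E major; IV in F# major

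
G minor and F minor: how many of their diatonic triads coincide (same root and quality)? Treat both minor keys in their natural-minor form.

2

Diatonic triads of G minor (natural minor): Gm (i), Adim (ii°), Bb (III), Cm (iv), Dm (v), Eb (VI), F (VII).
Diatonic triads of F minor (natural minor): Fm (i), Gdim (ii°), Ab (III), Bbm (iv), Cm (v), Db (VI), Eb (VII).
Matching root and quality in both lists: Cm, Eb.
That gives 2 common triads.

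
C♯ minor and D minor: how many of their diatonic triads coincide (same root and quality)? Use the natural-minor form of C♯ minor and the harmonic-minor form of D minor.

1

Diatonic triads of C♯ minor (natural minor): C♯m (i), D♯dim (ii°), E (III), F♯m (iv), G♯m (v), A (VI), B (VII).
Diatonic triads of D minor (harmonic minor): Dm (i), Edim (ii°), Faug (III+), Gm (iv), A (V), B♭ (VI), C♯dim (vii°).
Matching root and quality in both lists: A.
That gives 1 common triad.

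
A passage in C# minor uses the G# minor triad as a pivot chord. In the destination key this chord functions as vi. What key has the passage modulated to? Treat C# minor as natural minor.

B major

The numeral vi denotes a minor triad on scale degree 6. With G# on degree 6, the tonic of the new key is B.
Degree 6 carries a minor triad in major keys, so the destination is B major.
Check: the diatonic triads of B major are B (I), C#m (ii), D#m (iii), E (IV), F# (V), G#m (vi), A#dim (vii°) — G# minor is indeed vi.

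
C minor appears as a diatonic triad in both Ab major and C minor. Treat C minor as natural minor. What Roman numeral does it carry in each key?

iii in Ab major; i in C minor

The scale of Ab major is Ab Bb C Db Eb F G; C is degree 3, and the triad built there (C-Eb-G) is minor, so it is iii.
The scale of C minor (natural minor) is C D Eb F G Ab Bb; C is degree 1, and the triad built there (C-Eb-G) is minor, so it is i.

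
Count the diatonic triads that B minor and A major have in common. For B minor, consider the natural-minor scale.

4

Diatonic triads of B minor (natural minor): Bm (i), C#dim (ii°), D (III), Em (iv), F#m (v), G (VI), A (VII).
Diatonic triads of A major: A (I), Bm (ii), C#m (iii), D (IV), E (V), F#m (vi), G#dim (vii°).
Matching root and quality in both lists: Bm, D, F#m, A.
That gives 4 common triads.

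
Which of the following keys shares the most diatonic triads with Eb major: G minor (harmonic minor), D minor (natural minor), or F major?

G minor

Triads of Eb major: Eb (I), Fm (ii), Gm (iii), Ab (IV), Bb (V), Cm (vi), Ddim (vii°).
G minor (harmonic minor) shares 3: Eb, Gm, Cm.
D minor (natural minor) shares 2: Gm, Bb.
F major shares 2: Gm, Bb.
The most common triads (3) are shared with G minor.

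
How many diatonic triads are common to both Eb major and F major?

Diatonic triads of Eb major: Eb major (I), F minor (ii), G minor (iii), Ab major (IV), Bb major (V), C minor (vi), D diminished (vii°).
Diatonic triads of F major: F major (I), G minor (ii), A minor (iii), Bb major (IV), C major (V), D minor (vi), E diminished (vii°).
Matching root and quality in both lists: G minor, Bb major.
That gives 2 common triads.

2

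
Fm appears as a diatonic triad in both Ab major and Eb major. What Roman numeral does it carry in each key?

vi in Ab major; ii in Eb major

The scale of Ab major is Ab Bb C Db Eb F G; F is degree 6, and the triad built there (F-Ab-C) is minor, so it is vi.
The scale of Eb major is Eb F G Ab Bb C D; F is degree 2, and the triad built there (F-Ab-C) is minor, so it is ii.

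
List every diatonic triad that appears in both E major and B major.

E, G♯m, B, C♯m

Triads in E major: E (I), F♯m (ii), G♯m (iii), A (IV), B (V), C♯m (vi), D♯dim (vii°).
Triads in B major: B (I), C♯m (ii), D♯m (iii), E (IV), F♯ (V), G♯m (vi), A♯dim (vii°).
Shared triads with their functions: E (I in E major, IV in B major); G♯m (iii in E major, vi in B major); B (V in E major, I in B major); C♯m (vi in E major, ii in B major).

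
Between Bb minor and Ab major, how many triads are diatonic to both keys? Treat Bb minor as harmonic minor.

1

Diatonic triads of Bb minor (harmonic minor): Bbm (i), Cdim (ii°), Dbaug (III+), Ebm (iv), F (V), Gb (VI), Adim (vii°).
Diatonic triads of Ab major: Ab (I), Bbm (ii), Cm (iii), Db (IV), Eb (V), Fm (vi), Gdim (vii°).
Matching root and quality in both lists: Bbm.
That gives 1 common triad.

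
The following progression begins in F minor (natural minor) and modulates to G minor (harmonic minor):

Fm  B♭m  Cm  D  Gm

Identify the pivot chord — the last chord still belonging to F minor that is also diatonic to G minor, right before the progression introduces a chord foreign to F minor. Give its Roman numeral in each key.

Chords diatonic to F minor: Fm, Gdim, A♭, B♭m, Cm, D♭, E♭.
Reading the progression, the first chord not in that set is D, so the modulation leaves F minor there.
The chord immediately before D is Cm, which is diatonic to both keys: v in F minor and iv in G minor.

Cm — v in F minor, iv in G minor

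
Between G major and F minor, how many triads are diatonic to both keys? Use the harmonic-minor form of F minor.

Diatonic triads of G major: G (I), Am (ii), Bm (iii), C (IV), D (V), Em (vi), F#dim (vii°).
Diatonic triads of F minor (harmonic minor): Fm (i), Gdim (ii°), Abaug (III+), Bbm (iv), C (V), Db (VI), Edim (vii°).
Matching root and quality in both lists: C.
That gives 1 common triad.

1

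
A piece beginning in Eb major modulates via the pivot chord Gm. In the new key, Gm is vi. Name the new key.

Bb major

The numeral vi denotes a minor triad on scale degree 6. With G on degree 6, the tonic of the new key is Bb.
Degree 6 carries a minor triad in major keys, so the destination is Bb major.
Check: the diatonic triads of Bb major are Bb (I), Cm (ii), Dm (iii), Eb (IV), F (V), Gm (vi), Adim (vii°) — Gm is indeed vi.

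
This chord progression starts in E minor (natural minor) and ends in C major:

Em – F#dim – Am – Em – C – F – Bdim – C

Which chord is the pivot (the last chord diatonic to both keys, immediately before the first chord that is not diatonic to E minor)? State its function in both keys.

C — VI in E minor, I in C major

Chords diatonic to E minor: Em, F#dim, G, Am, Bm, C, D.
Reading the progression, the first chord not in that set is F, so the modulation leaves E minor there.
The chord immediately before F is C, which is diatonic to both keys: VI in E minor and I in C major.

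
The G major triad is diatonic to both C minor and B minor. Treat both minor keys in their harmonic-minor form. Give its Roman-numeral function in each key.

The scale of C minor (harmonic minor) is C D E♭ F G A♭ B; G is degree 5, and the triad built there (G-B-D) is major, so it is V.
The scale of B minor (harmonic minor) is B C♯ D E F♯ G A♯; G is degree 6, and the triad built there (G-B-D) is major, so it is VI.

V in C minor; VI in B minor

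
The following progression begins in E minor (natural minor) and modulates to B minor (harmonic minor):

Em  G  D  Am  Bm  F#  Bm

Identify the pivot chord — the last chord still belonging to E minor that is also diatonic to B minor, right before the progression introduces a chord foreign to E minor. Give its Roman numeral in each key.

Bm — v in E minor, i in B minor

Chords diatonic to E minor: Em, F#dim, G, Am, Bm, C, D.
Reading the progression, the first chord not in that set is F#, so the modulation leaves E minor there.
The chord immediately before F# is Bm, which is diatonic to both keys: v in E minor and i in B minor.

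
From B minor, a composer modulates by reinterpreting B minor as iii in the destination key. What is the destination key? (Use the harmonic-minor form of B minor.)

The numeral iii denotes a minor triad on scale degree 3. With B on degree 3, the tonic of the new key is G.
Degree 3 carries a minor triad in major keys, so the destination is G major.
Check: the diatonic triads of G major are G (I), Am (ii), Bm (iii), C (IV), D (V), Em (vi), F♯dim (vii°) — B minor is indeed iii.

G major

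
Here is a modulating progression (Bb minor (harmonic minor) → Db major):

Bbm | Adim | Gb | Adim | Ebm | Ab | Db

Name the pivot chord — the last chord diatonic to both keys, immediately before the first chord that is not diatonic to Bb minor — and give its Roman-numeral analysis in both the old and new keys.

Ebm — iv in Bb minor, ii in Db major

Chords diatonic to Bb minor: Bbm, Cdim, Dbaug, Ebm, F, Gb, Adim.
Reading the progression, the first chord not in that set is Ab, so the modulation leaves Bb minor there.
The chord immediately before Ab is Ebm, which is diatonic to both keys: iv in Bb minor and ii in Db major.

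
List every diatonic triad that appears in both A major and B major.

C♯m, E

Triads in A major: A major (I), B minor (ii), C♯ minor (iii), D major (IV), E major (V), F♯ minor (vi), G♯ diminished (vii°).
Triads in B major: B major (I), C♯ minor (ii), D♯ minor (iii), E major (IV), F♯ major (V), G♯ minor (vi), A♯ diminished (vii°).
Shared triads with their functions: C♯ minor (iii in A major, ii in B major); E major (V in A major, IV in B major).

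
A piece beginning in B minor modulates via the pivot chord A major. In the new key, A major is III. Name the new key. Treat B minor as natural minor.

F# minor

The numeral III denotes a major triad on scale degree 3. With A on degree 3, the tonic of the new key is F#.
Degree 3 carries a major triad in natural-minor keys, so the destination is F# minor.
Check: the diatonic triads of F# minor (natural minor) are F#m (i), G#dim (ii°), A (III), Bm (iv), C#m (v), D (VI), E (VII) — A major is indeed III.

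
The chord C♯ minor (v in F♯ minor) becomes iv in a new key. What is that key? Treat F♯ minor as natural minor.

G♯ minor

The numeral iv denotes a minor triad on scale degree 4. With C♯ on degree 4, the tonic of the new key is G♯.
Degree 4 carries a minor triad in minor keys, so the destination is G♯ minor.
Check: the diatonic triads of G♯ minor (natural minor) are G♯m (i), A♯dim (ii°), B (III), C♯m (iv), D♯m (v), E (VI), F♯ (VII) — C♯ minor is indeed iv.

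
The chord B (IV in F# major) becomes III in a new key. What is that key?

G# minor

The numeral III denotes a major triad on scale degree 3. With B on degree 3, the tonic of the new key is G#.
Degree 3 carries a major triad in natural-minor keys, so the destination is G# minor.
Check: the diatonic triads of G# minor (natural minor) are G#m (i), A#dim (ii°), B (III), C#m (iv), D#m (v), E (VI), F# (VII) — B is indeed III.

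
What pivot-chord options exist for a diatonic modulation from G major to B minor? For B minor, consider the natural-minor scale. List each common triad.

Triads in G major: G (I), Am (ii), Bm (iii), C (IV), D (V), Em (vi), F#dim (vii°).
Triads in B minor (natural minor): Bm (i), C#dim (ii°), D (III), Em (iv), F#m (v), G (VI), A (VII).
Shared triads with their functions: G (I in G major, VI in B minor); Bm (iii in G major, i in B minor); D (V in G major, III in B minor); Em (vi in G major, iv in B minor).

G, Bm, D, Em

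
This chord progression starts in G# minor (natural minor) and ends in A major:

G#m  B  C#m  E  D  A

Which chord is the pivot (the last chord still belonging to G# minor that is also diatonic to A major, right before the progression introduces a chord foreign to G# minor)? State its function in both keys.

E — VI in G# minor, V in A major

Chords diatonic to G# minor: G#m, A#dim, B, C#m, D#m, E, F#.
Reading the progression, the first chord not in that set is D, so the modulation leaves G# minor there.
The chord immediately before D is E, which is diatonic to both keys: VI in G# minor and V in A major.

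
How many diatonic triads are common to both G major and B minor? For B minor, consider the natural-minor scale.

4

Diatonic triads of G major: G (I), Am (ii), Bm (iii), C (IV), D (V), Em (vi), F#dim (vii°).
Diatonic triads of B minor (natural minor): Bm (i), C#dim (ii°), D (III), Em (iv), F#m (v), G (VI), A (VII).
Matching root and quality in both lists: G, Bm, D, Em.
That gives 4 common triads.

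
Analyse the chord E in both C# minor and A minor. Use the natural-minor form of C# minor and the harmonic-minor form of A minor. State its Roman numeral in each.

The scale of C# minor (natural minor) is C# D# E F# G# A B; E is degree 3, and the triad built there (E-G#-B) is major, so it is III.
The scale of A minor (harmonic minor) is A B C D E F G#; E is degree 5, and the triad built there (E-G#-B) is major, so it is V.

III in C# minor; V in A minor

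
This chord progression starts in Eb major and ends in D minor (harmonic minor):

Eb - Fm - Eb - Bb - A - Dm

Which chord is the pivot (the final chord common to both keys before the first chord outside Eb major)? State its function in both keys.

Chords diatonic to Eb major: Eb, Fm, Gm, Ab, Bb, Cm, Ddim.
Reading the progression, the first chord not in that set is A, so the modulation leaves Eb major there.
The chord immediately before A is Bb, which is diatonic to both keys: V in Eb major and VI in D minor.

Bb — V in Eb major, VI in D minor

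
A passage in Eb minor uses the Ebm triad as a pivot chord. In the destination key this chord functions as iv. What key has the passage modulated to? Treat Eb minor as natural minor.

Bb minor

The numeral iv denotes a minor triad on scale degree 4. With Eb on degree 4, the tonic of the new key is Bb.
Degree 4 carries a minor triad in minor keys, so the destination is Bb minor.
Check: the diatonic triads of Bb minor (natural minor) are Bbm (i), Cdim (ii°), Db (III), Ebm (iv), Fm (v), Gb (VI), Ab (VII) — Ebm is indeed iv.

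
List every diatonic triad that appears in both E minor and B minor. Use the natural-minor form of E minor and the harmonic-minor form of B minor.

Em, G, Bm

Triads in E minor (natural minor): Em (i), F#dim (ii°), G (III), Am (iv), Bm (v), C (VI), D (VII).
Triads in B minor (harmonic minor): Bm (i), C#dim (ii°), Daug (III+), Em (iv), F# (V), G (VI), A#dim (vii°).
Shared triads with their functions: Em (i in E minor, iv in B minor); G (III in E minor, VI in B minor); Bm (v in E minor, i in B minor).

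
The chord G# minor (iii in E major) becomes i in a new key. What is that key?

G# minor

The numeral i denotes a minor triad on scale degree 1. With G# on degree 1, the tonic of the new key is G#.
Degree 1 carries a minor triad in minor keys, so the destination is G# minor.
Check: the diatonic triads of G# minor (natural minor) are G#m (i), A#dim (ii°), B (III), C#m (iv), D#m (v), E (VI), F# (VII) — G# minor is indeed i.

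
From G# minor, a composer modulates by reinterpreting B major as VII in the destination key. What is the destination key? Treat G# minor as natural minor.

The numeral VII denotes a major triad on scale degree 7. With B on degree 7, the tonic of the new key is C#.
Degree 7 carries a major triad in natural-minor keys, so the destination is C# minor.
Check: the diatonic triads of C# minor (natural minor) are C#m (i), D#dim (ii°), E (III), F#m (iv), G#m (v), A (VI), B (VII) — B major is indeed VII.

C# minor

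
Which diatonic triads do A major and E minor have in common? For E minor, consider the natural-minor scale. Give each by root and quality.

Bm, D

Triads in A major: A major (I), B minor (ii), C# minor (iii), D major (IV), E major (V), F# minor (vi), G# diminished (vii°).
Triads in E minor (natural minor): E minor (i), F# diminished (ii°), G major (III), A minor (iv), B minor (v), C major (VI), D major (VII).
Shared triads with their functions: B minor (ii in A major, v in E minor); D major (IV in A major, VII in E minor).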